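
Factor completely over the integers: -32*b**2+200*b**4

Factor out 8*b**2, leaving 25*b**2-4, which is a difference of two squares.

8*b**2*(5*b+2)*(5*b-2)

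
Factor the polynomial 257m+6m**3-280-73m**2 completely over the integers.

(2m-5)(3m-8)(m-7)

By the rational root theorem, m = 8/3 is a root, so (3m-8) is a factor; dividing leaves 2m**2-19m+35.
The remaining quadratic factors as (2m-5)(m-7).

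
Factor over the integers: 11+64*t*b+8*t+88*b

(8*b+1)*(8*t+11)

Group as (64*t*b+8*t) + (88*b+11) = 8*t*(8*b+1) + 11*(8*b+1).
Both groups share the factor (8*b+1).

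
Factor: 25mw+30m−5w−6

(5m−1)(5w+6)

Group as (25mw+30m) + (−5w−6) = 5m(5w+6) − (5w+6).
Both groups share the factor (5w+6).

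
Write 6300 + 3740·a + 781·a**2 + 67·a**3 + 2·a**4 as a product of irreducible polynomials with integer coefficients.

Among the possible rational roots, a = -5 is a root, so (a + 5) divides it; the quotient is 2·a**3 + 57·a**2 + 496·a + 1260.
Next, a = -14 is a root, giving the factor (a + 14) and quotient 2·a**2 + 29·a + 90.
The remaining quadratic factors as (a + 10)(2·a + 9).

(2·a + 9)·(a + 10)·(a + 14)·(a + 5)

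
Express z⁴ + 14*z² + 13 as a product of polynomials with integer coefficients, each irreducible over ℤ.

(z² + 1)*(z² + 13)

Substitute u = z² to get a quadratic in u, then factor.
z² + 13 is irreducible over ℤ (always positive, so no real roots).
z² + 1 is irreducible over ℤ (sum of squares).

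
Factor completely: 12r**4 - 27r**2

Pull out the common factor 3r**2; 4r**2 - 9 is a difference of squares.

3r**2(2r + 3)(2r - 3)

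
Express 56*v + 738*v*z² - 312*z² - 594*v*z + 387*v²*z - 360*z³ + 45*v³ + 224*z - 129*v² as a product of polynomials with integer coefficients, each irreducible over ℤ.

Group: 3*v*(15*v² + 54*v*z - 8*v - 24*z² - 32*z) + (15*z - 7)*(15*v² + 54*v*z - 8*v - 24*z² - 32*z); both groups contain (15*v² + 54*v*z - 8*v - 24*z² - 32*z), so (3*v + 15*z - 7) is a factor with cofactor 15*v² + 54*v*z - 8*v - 24*z² - 32*z.
The cofactor groups again: 15*v² + 54*v*z - 8*v - 24*z² - 32*z = v*(15*v - 6*z - 8) + 4*z*(15*v - 6*z - 8); both groups contain (15*v - 6*z - 8), giving (v + 4*z)*(15*v - 6*z - 8).

(15*v - 6*z - 8)*(3*v + 15*z - 7)*(v + 4*z)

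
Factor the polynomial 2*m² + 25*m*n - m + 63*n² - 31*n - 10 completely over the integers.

Group: 2*m*(m + 9*n + 2) + (7*n - 5)*(m + 9*n + 2); both groups contain (m + 9*n + 2).

(2*m + 7*n - 5)*(m + 9*n + 2)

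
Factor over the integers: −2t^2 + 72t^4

Every term has a factor of 2t^2. Then 36t^2 − 1 = (6t)² − (1)².

2t^2(6t + 1)(6t − 1)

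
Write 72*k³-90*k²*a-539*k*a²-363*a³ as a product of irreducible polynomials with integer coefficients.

(3*k-11*a)*(12*k+11*a)*(2*k+3*a)

Group: 12*k*(6*k²-13*k*a-33*a²) + 11*a*(6*k²-13*k*a-33*a²); both groups contain (6*k²-13*k*a-33*a²), so (12*k+11*a) is a factor with cofactor 6*k²-13*k*a-33*a².
The cofactor groups again: 6*k²-13*k*a-33*a² = 2*k*(3*k-11*a) + 3*a*(3*k-11*a); both groups contain (3*k-11*a), giving (2*k+3*a)*(3*k-11*a).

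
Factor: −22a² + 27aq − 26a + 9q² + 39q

−(11a + 3q + 13)(2a − 3q)

Group: −2a(11a + 3q + 13) + 3q(11a + 3q + 13); both groups contain (11a + 3q + 13).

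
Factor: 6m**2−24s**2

6(m+2s)(m−2s)

Every term has a factor of 6. Then m**2−4s**2 = (m)² − (2s)².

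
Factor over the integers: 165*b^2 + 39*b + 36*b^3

Pull out the common factor 3*b, then factor the remaining trinomial.

3*b*(3*b + 13)*(4*b + 1)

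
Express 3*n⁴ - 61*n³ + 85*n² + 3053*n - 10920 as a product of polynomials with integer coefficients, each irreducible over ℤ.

(3*n - 13)*(n + 7)*(n - 15)*(n - 8)

Testing divisors of the constant over divisors of the leading coefficient, n = 8 is a root, giving the factor (n - 8) and quotient 3*n³ - 37*n² - 211*n + 1365.
Then n = 13/3 is a root, so (3*n - 13) is a factor; dividing leaves n² - 8*n - 105.
The remaining quadratic factors as (n - 15)(n + 7).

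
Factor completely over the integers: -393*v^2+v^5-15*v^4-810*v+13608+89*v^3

(v+4)*(v-7)*(v-9)*(v^2-3*v+54)

Among the possible rational roots, v = -4 is a root, so (v+4) is a factor; dividing leaves v^4-19*v^3+165*v^2-1053*v+3402.
Next, v = 9 is a root, so (v-9) divides it; the quotient is v^3-10*v^2+75*v-378.
Continuing, v = 7 is a root, giving the factor (v-7) and quotient v^2-3*v+54.
The quadratic v^2-3*v+54 has discriminant -207 < 0 and is irreducible over ℤ.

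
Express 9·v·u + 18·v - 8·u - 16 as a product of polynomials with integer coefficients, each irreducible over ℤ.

(9·v - 8)·(u + 2)

Group as (9·v·u + 18·v) + (-8·u - 16) = 9·v·(u + 2) - 8·(u + 2).
Both groups share the factor (u + 2).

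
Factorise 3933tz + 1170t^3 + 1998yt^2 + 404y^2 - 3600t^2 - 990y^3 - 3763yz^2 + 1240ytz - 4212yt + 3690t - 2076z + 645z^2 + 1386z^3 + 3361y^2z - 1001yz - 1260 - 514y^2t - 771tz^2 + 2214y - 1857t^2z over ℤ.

Group: 9y(-110y^2 - 216yt + 239yz + 216y - 90t^2 + 219tz + 180t - 126z^2 - 219z - 90) + (-13t - 11z + 14)(-110y^2 - 216yt + 239yz + 216y - 90t^2 + 219tz + 180t - 126z^2 - 219z - 90); both groups contain (-110y^2 - 216yt + 239yz + 216y - 90t^2 + 219tz + 180t - 126z^2 - 219z - 90), so (9y - 13t - 11z + 14) is a factor with cofactor -110y^2 - 216yt + 239yz + 216y - 90t^2 + 219tz + 180t - 126z^2 - 219z - 90.
The cofactor groups again: -110y^2 - 216yt + 239yz + 216y - 90t^2 + 219tz + 180t - 126z^2 - 219z - 90 = -11y(10y + 6t - 9z - 6) + (-15t + 14z + 15)(10y + 6t - 9z - 6); both groups contain (10y + 6t - 9z - 6), giving -(11y + 15t - 14z - 15)(10y + 6t - 9z - 6).

-(9y - 13t - 11z + 14)(11y + 15t - 14z - 15)(10y + 6t - 9z - 6)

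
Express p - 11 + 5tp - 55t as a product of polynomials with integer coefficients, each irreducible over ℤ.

Group as (5tp - 55t) + (p - 11) = 5t(p - 11) + (p - 11).
Both groups share the factor (p - 11).

(5t + 1)(p - 11)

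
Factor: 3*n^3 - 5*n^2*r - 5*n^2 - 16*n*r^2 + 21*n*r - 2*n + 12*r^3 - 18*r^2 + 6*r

(3*n - 2*r + 1)*(n + 2*r - 2)*(n - 3*r)

Group: n*(3*n^2 - 11*n*r + n + 6*r^2 - 3*r) + (2*r - 2)*(3*n^2 - 11*n*r + n + 6*r^2 - 3*r); both groups contain (3*n^2 - 11*n*r + n + 6*r^2 - 3*r), so (n + 2*r - 2) is a factor with cofactor 3*n^2 - 11*n*r + n + 6*r^2 - 3*r.
The cofactor groups again: 3*n^2 - 11*n*r + n + 6*r^2 - 3*r = n*(3*n - 2*r + 1) - 3*r*(3*n - 2*r + 1); both groups contain (3*n - 2*r + 1), giving (n - 3*r)*(3*n - 2*r + 1).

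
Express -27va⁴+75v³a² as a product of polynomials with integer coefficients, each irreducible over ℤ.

Every term has a factor of 3va². Then 25v²-9a² = (5v)² − (3a)².

3a²v(5v-3a)(5v+3a)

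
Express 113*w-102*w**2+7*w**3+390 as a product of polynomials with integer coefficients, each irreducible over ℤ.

Trying the rational-root candidates, w = 13 is a root, giving the factor (w-13) and quotient 7*w**2-11*w-30.
The remaining quadratic factors as (w-3)(7*w+10).

(7*w+10)*(w-13)*(w-3)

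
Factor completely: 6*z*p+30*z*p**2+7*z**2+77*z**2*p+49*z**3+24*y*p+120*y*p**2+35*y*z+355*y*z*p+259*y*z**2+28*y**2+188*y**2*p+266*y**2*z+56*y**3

(4*y+z)*(2*y+7*z+5*p+1)*(7*y+7*z+6*p)

Group: 4*y*(14*y**2+63*y*z+47*y*p+7*y+49*z**2+77*z*p+7*z+30*p**2+6*p) + z*(14*y**2+63*y*z+47*y*p+7*y+49*z**2+77*z*p+7*z+30*p**2+6*p); both groups contain (14*y**2+63*y*z+47*y*p+7*y+49*z**2+77*z*p+7*z+30*p**2+6*p), so (4*y+z) is a factor with cofactor 14*y**2+63*y*z+47*y*p+7*y+49*z**2+77*z*p+7*z+30*p**2+6*p.
The cofactor groups again: 14*y**2+63*y*z+47*y*p+7*y+49*z**2+77*z*p+7*z+30*p**2+6*p = 7*y*(2*y+7*z+5*p+1) + (7*z+6*p)*(2*y+7*z+5*p+1); both groups contain (2*y+7*z+5*p+1), giving (7*y+7*z+6*p)*(2*y+7*z+5*p+1).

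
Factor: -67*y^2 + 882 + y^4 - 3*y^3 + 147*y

Among the possible rational roots, y = -3 is a root, so (y + 3) is a factor; dividing leaves y^3 - 6*y^2 - 49*y + 294.
Next, y = 6 is a root, giving the factor (y - 6) and quotient y^2 - 49.
The remaining quadratic factors as (y - 7)(y + 7).

(y + 3)*(y + 7)*(y - 6)*(y - 7)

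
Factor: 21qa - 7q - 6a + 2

Group as (21qa - 7q) + (-6a + 2) = 7q(3a - 1) - 2(3a - 1).
Both groups share the factor (3a - 1).

(3a - 1)(7q - 2)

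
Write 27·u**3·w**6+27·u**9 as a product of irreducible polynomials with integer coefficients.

Every term has a factor of 27·u**3; factoring it out leaves u**6+w**6.
Recognize a sum of cubes with the parts w**2 and u**2.

27·u**3·(u**2+w**2)·(u**4-u**2·w**2+w**4)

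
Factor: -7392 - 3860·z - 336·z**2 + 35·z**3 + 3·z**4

(3·z + 8)·(z + 14)·(z + 6)·(z - 11)

Trying the rational-root candidates, z = -6 is a root, so (z + 6) divides it; the quotient is 3·z**3 + 17·z**2 - 438·z - 1232.
Then z = 11 is a root, giving the factor (z - 11) and quotient 3·z**2 + 50·z + 112.
The remaining quadratic factors as (z + 14)(3·z + 8).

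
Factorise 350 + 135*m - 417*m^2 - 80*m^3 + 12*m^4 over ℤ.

Trying the rational-root candidates, m = -5/6 is a root, giving the factor (6*m + 5) and quotient 2*m^3 - 15*m^2 - 57*m + 70.
Then m = 10 is a root, so (m - 10) is a factor; dividing leaves 2*m^2 + 5*m - 7.
The remaining quadratic factors as (2*m + 7)(m - 1).

(2*m + 7)*(6*m + 5)*(m - 1)*(m - 10)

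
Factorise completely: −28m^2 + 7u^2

Pull out the common factor 7; u^2 − 4m^2 is a difference of squares.

7(u − 2m)(u + 2m)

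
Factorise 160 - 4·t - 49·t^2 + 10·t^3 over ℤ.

Trying the rational-root candidates, t = -8/5 is a root, so (5·t + 8) is a factor; dividing leaves 2·t^2 - 13·t + 20.
The remaining quadratic factors as (2·t - 5)(t - 4).

(2·t - 5)·(5·t + 8)·(t - 4)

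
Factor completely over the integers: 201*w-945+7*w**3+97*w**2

Testing divisors of the constant over divisors of the leading coefficient, w = -7 is a root, giving the factor (w+7) and quotient 7*w**2+48*w-135.
The remaining quadratic factors as (w+9)(7*w-15).

(7*w-15)*(w+7)*(w+9)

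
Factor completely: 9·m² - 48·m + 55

(3·m - 11)·(3·m - 5)

Need a pair with product 9·55 = 495 and sum -48: that's -15 and -33.
Split the middle term: 9·m² - 15·m - 33·m + 55 = 3·m·(3·m - 5) - 11·(3·m - 5).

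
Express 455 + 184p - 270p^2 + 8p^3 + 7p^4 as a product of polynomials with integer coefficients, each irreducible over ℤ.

(7p - 13)(p + 1)(p + 7)(p - 5)

By the rational root theorem, p = -1 is a root, so (p + 1) divides it; the quotient is 7p^3 + p^2 - 271p + 455.
Then p = 13/7 is a root, so (7p - 13) is a factor; dividing leaves p^2 + 2p - 35.
The remaining quadratic factors as (p + 7)(p - 5).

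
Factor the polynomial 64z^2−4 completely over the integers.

Factor out 4, leaving 16z^2−1, which is a difference of two squares.

4(4z+1)(4z−1)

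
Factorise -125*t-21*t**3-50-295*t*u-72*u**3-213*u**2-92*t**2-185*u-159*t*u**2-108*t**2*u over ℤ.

Group: t*(-21*t**2-45*t*u-50*t-24*u**2-55*u-25) + (3*u+2)*(-21*t**2-45*t*u-50*t-24*u**2-55*u-25); both groups contain (-21*t**2-45*t*u-50*t-24*u**2-55*u-25), so (t+3*u+2) is a factor with cofactor -21*t**2-45*t*u-50*t-24*u**2-55*u-25.
The cofactor groups again: -21*t**2-45*t*u-50*t-24*u**2-55*u-25 = -7*t*(3*t+3*u+5) + (-8*u-5)*(3*t+3*u+5); both groups contain (3*t+3*u+5), giving -(7*t+8*u+5)*(3*t+3*u+5).

-(3*t+3*u+5)*(7*t+8*u+5)*(t+3*u+2)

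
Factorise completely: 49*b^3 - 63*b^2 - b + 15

(7*b + 3)*(7*b - 5)*(b - 1)

Testing divisors of the constant over divisors of the leading coefficient, b = -3/7 is a root, so (7*b + 3) divides it; the quotient is 7*b^2 - 12*b + 5.
The remaining quadratic factors as (7*b - 5)(b - 1).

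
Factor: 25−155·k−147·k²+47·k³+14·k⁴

By the rational root theorem, k = 5/2 is a root, giving the factor (2·k−5) and quotient 7·k³+41·k²+29·k−5.
Then k = −1 is a root, giving the factor (k+1) and quotient 7·k²+34·k−5.
The remaining quadratic factors as (k+5)(7·k−1).

(2·k−5)·(7·k−1)·(k+1)·(k+5)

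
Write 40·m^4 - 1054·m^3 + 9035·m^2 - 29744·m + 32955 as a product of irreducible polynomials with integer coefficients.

(2·m - 15)·(4·m - 13)·(5·m - 13)·(m - 13)

Among the possible rational roots, m = 13 is a root, giving the factor (m - 13) and quotient 40·m^3 - 534·m^2 + 2093·m - 2535.
Continuing, m = 13/5 is a root, giving the factor (5·m - 13) and quotient 8·m^2 - 86·m + 195.
The remaining quadratic factors as (4·m - 13)(2·m - 15).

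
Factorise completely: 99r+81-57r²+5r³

(5r+3)(r-3)(r-9)

Trying the rational-root candidates, r = -3/5 is a root, so (5r+3) is a factor; dividing leaves r²-12r+27.
The remaining quadratic factors as (r-3)(r-9).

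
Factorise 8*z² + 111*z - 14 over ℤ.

Need a pair with product 8·(-14) = -112 and sum 111: that's 112 and -1.
Split the middle term: 8*z² + 112*z - z - 14 = 8*z*(z + 14) - (z + 14).

(8*z - 1)*(z + 14)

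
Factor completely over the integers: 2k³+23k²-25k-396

Testing divisors of the constant over divisors of the leading coefficient, k = -11 is a root, so (k+11) divides it; the quotient is 2k²+k-36.
The remaining quadratic factors as (k-4)(2k+9).

(2k+9)(k+11)(k-4)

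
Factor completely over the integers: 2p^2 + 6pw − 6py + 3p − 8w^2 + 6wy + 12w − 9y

(2p − 2w + 3)(p + 4w − 3y)

Group: p(2p − 2w + 3) + (4w − 3y)(2p − 2w + 3); both groups contain (2p − 2w + 3).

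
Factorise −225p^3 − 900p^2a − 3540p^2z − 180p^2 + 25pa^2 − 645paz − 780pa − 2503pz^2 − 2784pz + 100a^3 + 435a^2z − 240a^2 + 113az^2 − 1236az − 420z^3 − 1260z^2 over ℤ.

Group: 15p(−15p^2 − 65pa − 232pz − 20a^2 − 103az − 105z^2) + (−5a + 4z + 12)(−15p^2 − 65pa − 232pz − 20a^2 − 103az − 105z^2); both groups contain (−15p^2 − 65pa − 232pz − 20a^2 − 103az − 105z^2), so (15p − 5a + 4z + 12) is a factor with cofactor −15p^2 − 65pa − 232pz − 20a^2 − 103az − 105z^2.
The cofactor groups again: −15p^2 − 65pa − 232pz − 20a^2 − 103az − 105z^2 = −15p(p + 4a + 15z) + (−5a − 7z)(p + 4a + 15z); both groups contain (p + 4a + 15z), giving −(15p + 5a + 7z)(p + 4a + 15z).

−(15p − 5a + 4z + 12)(p + 4a + 15z)(15p + 5a + 7z)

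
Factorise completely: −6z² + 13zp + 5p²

−(2z − 5p)(3z + p)

Group: −3z(2z − 5p) − p(2z − 5p); both groups contain (2z − 5p).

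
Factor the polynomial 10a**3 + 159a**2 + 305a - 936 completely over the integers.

Trying the rational-root candidates, a = 8/5 is a root, giving the factor (5a - 8) and quotient 2a**2 + 35a + 117.
The remaining quadratic factors as (a + 13)(2a + 9).

(2a + 9)(5a - 8)(a + 13)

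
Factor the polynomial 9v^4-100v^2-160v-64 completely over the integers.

(3v+2)(3v+4)(v+2)(v-4)

By the rational root theorem, v = -4/3 is a root, giving the factor (3v+4) and quotient 3v^3-4v^2-28v-16.
Continuing, v = -2/3 is a root, so (3v+2) is a factor; dividing leaves v^2-2v-8.
The remaining quadratic factors as (v-4)(v+2).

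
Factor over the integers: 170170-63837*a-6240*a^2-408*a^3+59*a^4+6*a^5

Testing divisors of the constant over divisors of the leading coefficient, a = -14 is a root, so (a+14) is a factor; dividing leaves 6*a^4-25*a^3-58*a^2-5428*a+12155.
Then a = 11 is a root, so (a-11) divides it; the quotient is 6*a^3+41*a^2+393*a-1105.
Then a = 13/6 is a root, so (6*a-13) divides it; the quotient is a^2+9*a+85.
The quadratic a^2+9*a+85 has discriminant -259 < 0 and is irreducible over ℤ.

(6*a-13)*(a+14)*(a-11)*(a^2+9*a+85)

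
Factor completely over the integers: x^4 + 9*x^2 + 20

(x^2 + 4)*(x^2 + 5)

Substitute u = x^2 to get a quadratic in u, then factor.
x^2 + 5 is irreducible over ℤ (always positive, so no real roots).
x^2 + 4 is irreducible over ℤ (sum of squares).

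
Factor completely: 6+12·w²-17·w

(3·w-2)·(4·w-3)

Need a pair with product 12·6 = 72 and sum -17: that's -8 and -9.
Split the middle term: 12·w²-8·w - 9·w+6 = 4·w·(3·w-2) - 3·(3·w-2).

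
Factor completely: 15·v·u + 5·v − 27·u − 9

(3·u + 1)·(5·v − 9)

Group as (15·v·u + 5·v) + (−27·u − 9) = 5·v·(3·u + 1) − 9·(3·u + 1).
Both groups share the factor (3·u + 1).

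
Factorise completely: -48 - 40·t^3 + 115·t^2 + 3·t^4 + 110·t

By the rational root theorem, t = -1 is a root, giving the factor (t + 1) and quotient 3·t^3 - 43·t^2 + 158·t - 48.
Then t = 1/3 is a root, so (3·t - 1) is a factor; dividing leaves t^2 - 14·t + 48.
The remaining quadratic factors as (t - 8)(t - 6).

(3·t - 1)·(t + 1)·(t - 6)·(t - 8)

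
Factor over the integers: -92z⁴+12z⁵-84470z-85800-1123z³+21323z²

Trying the rational-root candidates, z = -13 is a root, so (z+13) is a factor; dividing leaves 12z⁴-248z³+2101z²-5990z-6600.
Next, z = -5/6 is a root, giving the factor (6z+5) and quotient 2z³-43z²+386z-1320.
Continuing, z = 15/2 is a root, so (2z-15) is a factor; dividing leaves z²-14z+88.
The quadratic z²-14z+88 has discriminant -156 < 0 and is irreducible over ℤ.

(2z-15)(6z+5)(z+13)(z²-14z+88)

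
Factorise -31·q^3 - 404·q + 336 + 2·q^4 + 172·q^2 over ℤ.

(2·q - 7)·(q - 2)·(q - 4)·(q - 6)

Testing divisors of the constant over divisors of the leading coefficient, q = 2 is a root, giving the factor (q - 2) and quotient 2·q^3 - 27·q^2 + 118·q - 168.
Next, q = 4 is a root, so (q - 4) is a factor; dividing leaves 2·q^2 - 19·q + 42.
The remaining quadratic factors as (q - 6)(2·q - 7).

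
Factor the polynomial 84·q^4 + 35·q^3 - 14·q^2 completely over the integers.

Pull out the common factor 7·q^2, then factor the remaining trinomial.

7·q^2·(3·q + 2)·(4·q - 1)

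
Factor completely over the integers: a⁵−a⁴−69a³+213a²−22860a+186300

Among the possible rational roots, a = −15 is a root, giving the factor (a+15) and quotient a⁴−16a³+171a²−2352a+12420.
Next, a = 10 is a root, giving the factor (a−10) and quotient a³−6a²+111a−1242.
Next, a = 9 is a root, giving the factor (a−9) and quotient a²+3a+138.
The quadratic a²+3a+138 has discriminant −543 < 0 and is irreducible over ℤ.

(a+15)(a−10)(a−9)(a²+3a+138)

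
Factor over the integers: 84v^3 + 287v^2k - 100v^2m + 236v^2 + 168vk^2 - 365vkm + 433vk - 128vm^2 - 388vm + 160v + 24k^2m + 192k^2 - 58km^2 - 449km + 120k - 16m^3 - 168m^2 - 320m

(4v + 3k - 8m)(3v + 8k + 2m + 5)(7v + m + 8)

Group: 3v(28v^2 + 21vk - 52vm + 32v + 3km + 24k - 8m^2 - 64m) + (8k + 2m + 5)(28v^2 + 21vk - 52vm + 32v + 3km + 24k - 8m^2 - 64m); both groups contain (28v^2 + 21vk - 52vm + 32v + 3km + 24k - 8m^2 - 64m), so (3v + 8k + 2m + 5) is a factor with cofactor 28v^2 + 21vk - 52vm + 32v + 3km + 24k - 8m^2 - 64m.
The cofactor groups again: 28v^2 + 21vk - 52vm + 32v + 3km + 24k - 8m^2 - 64m = 4v(7v + m + 8) + (3k - 8m)(7v + m + 8); both groups contain (7v + m + 8), giving (4v + 3k - 8m)(7v + m + 8).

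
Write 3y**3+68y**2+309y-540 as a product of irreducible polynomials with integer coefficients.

Among the possible rational roots, y = 4/3 is a root, so (3y-4) divides it; the quotient is y**2+24y+135.
The remaining quadratic factors as (y+9)(y+15).

(3y-4)(y+15)(y+9)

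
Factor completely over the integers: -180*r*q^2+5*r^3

5*r*(r-6*q)*(r+6*q)

Factor out 5*r, leaving r^2-36*q^2, which is a difference of two squares.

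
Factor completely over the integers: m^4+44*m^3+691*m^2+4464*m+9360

(m+12)*(m+13)*(m+15)*(m+4)

Among the possible rational roots, m = -13 is a root, so (m+13) is a factor; dividing leaves m^3+31*m^2+288*m+720.
Next, m = -4 is a root, so (m+4) divides it; the quotient is m^2+27*m+180.
The remaining quadratic factors as (m+15)(m+12).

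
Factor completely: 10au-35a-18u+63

Group as (10au-35a) + (-18u+63) = 5a(2u-7) - 9(2u-7).
Both groups share the factor (2u-7).

(2u-7)(5a-9)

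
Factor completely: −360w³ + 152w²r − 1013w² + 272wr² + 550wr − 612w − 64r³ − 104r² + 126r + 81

Group: 8w(−45w² − 26wr − 76w + 8r² + 22r + 9) + (−8r + 9)(−45w² − 26wr − 76w + 8r² + 22r + 9); both groups contain (−45w² − 26wr − 76w + 8r² + 22r + 9), so (8w − 8r + 9) is a factor with cofactor −45w² − 26wr − 76w + 8r² + 22r + 9.
The cofactor groups again: −45w² − 26wr − 76w + 8r² + 22r + 9 = −5w(9w − 2r − 1) + (−4r − 9)(9w − 2r − 1); both groups contain (9w − 2r − 1), giving −(5w + 4r + 9)(9w − 2r − 1).

−(9w − 2r − 1)(8w − 8r + 9)(5w + 4r + 9)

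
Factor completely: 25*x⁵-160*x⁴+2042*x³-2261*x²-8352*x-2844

(5*x+2)*(5*x+6)*(x-3)*(x²-5*x+79)

By the rational root theorem, x = -6/5 is a root, so (5*x+6) is a factor; dividing leaves 5*x⁴-38*x³+454*x²-997*x-474.
Continuing, x = 3 is a root, so (x-3) is a factor; dividing leaves 5*x³-23*x²+385*x+158.
Next, x = -2/5 is a root, giving the factor (5*x+2) and quotient x²-5*x+79.
The quadratic x²-5*x+79 has discriminant -291 < 0 and is irreducible over ℤ.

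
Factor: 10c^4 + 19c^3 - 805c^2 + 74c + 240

(2c + 1)(5c - 3)(c + 10)(c - 8)

By the rational root theorem, c = -10 is a root, giving the factor (c + 10) and quotient 10c^3 - 81c^2 + 5c + 24.
Next, c = -1/2 is a root, so (2c + 1) is a factor; dividing leaves 5c^2 - 43c + 24.
The remaining quadratic factors as (5c - 3)(c - 8).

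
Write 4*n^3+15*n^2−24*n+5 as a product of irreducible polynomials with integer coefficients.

By the rational root theorem, n = 1 is a root, so (n−1) divides it; the quotient is 4*n^2+19*n−5.
The remaining quadratic factors as (n+5)(4*n−1).

(4*n−1)*(n+5)*(n−1)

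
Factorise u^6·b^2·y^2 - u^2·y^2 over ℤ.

u^2·y^2·(u^2·b + 1)·(u^2·b - 1)

Factor out u^2·y^2 first: what remains is u^4·b^2 - 1.
Recognize a difference of squares with the parts u^2·b and 1.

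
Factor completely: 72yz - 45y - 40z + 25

(8z - 5)(9y - 5)

Group as (72yz - 45y) + (-40z + 25) = 9y(8z - 5) - 5(8z - 5).
Both groups share the factor (8z - 5).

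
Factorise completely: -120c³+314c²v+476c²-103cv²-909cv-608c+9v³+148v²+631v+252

Group: 5c(-24c²+58cv+52c-9v²-67v-28) + (-v-9)(-24c²+58cv+52c-9v²-67v-28); both groups contain (-24c²+58cv+52c-9v²-67v-28), so (5c-v-9) is a factor with cofactor -24c²+58cv+52c-9v²-67v-28.
The cofactor groups again: -24c²+58cv+52c-9v²-67v-28 = -6c(4c-9v-4) + (v+7)(4c-9v-4); both groups contain (4c-9v-4), giving -(6c-v-7)(4c-9v-4).

-(4c-9v-4)(5c-v-9)(6c-v-7)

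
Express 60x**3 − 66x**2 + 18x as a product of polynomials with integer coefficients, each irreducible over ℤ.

Pull out the common factor 6x, then factor the remaining trinomial.

6x(2x − 1)(5x − 3)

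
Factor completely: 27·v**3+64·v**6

Pull out the common factor v**3, leaving 64·v**3+27.
Recognize a sum of cubes with the parts 3 and 4·v.

v**3·(4·v+3)·(16·v**2-12·v+9)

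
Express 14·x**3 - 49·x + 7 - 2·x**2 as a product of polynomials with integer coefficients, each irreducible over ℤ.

Group as (14·x**3 - 49·x) + (-2·x**2 + 7) = 7·x·(2·x**2 - 7) - (2·x**2 - 7).
Both groups share the factor (2·x**2 - 7).

(7·x - 1)·(2·x**2 - 7)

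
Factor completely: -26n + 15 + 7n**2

Need a pair with product 7·15 = 105 and sum -26: that's -21 and -5.
Split the middle term: 7n**2 - 21n - 5n + 15 = 7n(n - 3) - 5(n - 3).

(7n - 5)(n - 3)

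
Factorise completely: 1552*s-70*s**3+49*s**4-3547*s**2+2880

(7*s+5)*(7*s-8)*(s+8)*(s-9)

Among the possible rational roots, s = -5/7 is a root, giving the factor (7*s+5) and quotient 7*s**3-15*s**2-496*s+576.
Then s = -8 is a root, so (s+8) is a factor; dividing leaves 7*s**2-71*s+72.
The remaining quadratic factors as (7*s-8)(s-9).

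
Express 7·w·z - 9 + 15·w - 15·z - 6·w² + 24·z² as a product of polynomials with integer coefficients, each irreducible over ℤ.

Group: -2·w·(3·w - 8·z - 3) + (-3·z + 3)·(3·w - 8·z - 3); both groups contain (3·w - 8·z - 3).

-(2·w + 3·z - 3)·(3·w - 8·z - 3)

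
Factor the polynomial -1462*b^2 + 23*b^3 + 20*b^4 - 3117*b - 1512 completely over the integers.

(4*b + 3)*(5*b + 7)*(b + 8)*(b - 9)

Trying the rational-root candidates, b = -3/4 is a root, giving the factor (4*b + 3) and quotient 5*b^3 + 2*b^2 - 367*b - 504.
Continuing, b = -7/5 is a root, so (5*b + 7) is a factor; dividing leaves b^2 - b - 72.
The remaining quadratic factors as (b + 8)(b - 9).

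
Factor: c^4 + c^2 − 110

(c^2 + 11)·(c^2 − 10)

Substitute u = c^2 to get a quadratic in u, then factor.
c^2 + 11 is irreducible over ℤ (always positive, so no real roots).
c^2 − 10 is irreducible over ℤ (10 is not a perfect square).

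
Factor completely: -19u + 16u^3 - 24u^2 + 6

Testing divisors of the constant over divisors of the leading coefficient, u = 1/4 is a root, so (4u - 1) is a factor; dividing leaves 4u^2 - 5u - 6.
The remaining quadratic factors as (u - 2)(4u + 3).

(4u + 3)(4u - 1)(u - 2)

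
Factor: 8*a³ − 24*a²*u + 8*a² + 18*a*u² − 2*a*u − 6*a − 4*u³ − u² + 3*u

(2*a − 4*u + 3)*(2*a − u)*(2*a − u − 1)

Group: 2*a*(4*a² − 4*a*u − 2*a + u² + u) + (−4*u + 3)*(4*a² − 4*a*u − 2*a + u² + u); both groups contain (4*a² − 4*a*u − 2*a + u² + u), so (2*a − 4*u + 3) is a factor with cofactor 4*a² − 4*a*u − 2*a + u² + u.
The cofactor groups again: 4*a² − 4*a*u − 2*a + u² + u = 2*a*(2*a − u) + (−u − 1)*(2*a − u); both groups contain (2*a − u), giving (2*a − u − 1)*(2*a − u).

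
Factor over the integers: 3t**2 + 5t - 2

Need a pair with product 3·(-2) = -6 and sum 5: that's -1 and 6.
Split the middle term: 3t**2 - t + 6t - 2 = t(3t - 1) + 2(3t - 1).

(3t - 1)(t + 2)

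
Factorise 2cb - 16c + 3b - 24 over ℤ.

(2c + 3)(b - 8)

Group as (2cb - 16c) + (3b - 24) = 2c(b - 8) + 3(b - 8).
Both groups share the factor (b - 8).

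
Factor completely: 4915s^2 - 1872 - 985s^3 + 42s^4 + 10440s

Among the possible rational roots, s = 12 is a root, so (s - 12) is a factor; dividing leaves 42s^3 - 481s^2 - 857s + 156.
Then s = -12/7 is a root, so (7s + 12) is a factor; dividing leaves 6s^2 - 79s + 13.
The remaining quadratic factors as (6s - 1)(s - 13).

(6s - 1)(7s + 12)(s - 12)(s - 13)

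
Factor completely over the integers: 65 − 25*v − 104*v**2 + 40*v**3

(5*v − 13)*(8*v**2 − 5)

Group as (40*v**3 − 25*v) + (−104*v**2 + 65) = 5*v*(8*v**2 − 5) − 13*(8*v**2 − 5).
Both groups share the factor (8*v**2 − 5).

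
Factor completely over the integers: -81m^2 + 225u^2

Pull out the common factor 9; 25u^2 - 9m^2 is a difference of squares.

9(5u - 3m)(5u + 3m)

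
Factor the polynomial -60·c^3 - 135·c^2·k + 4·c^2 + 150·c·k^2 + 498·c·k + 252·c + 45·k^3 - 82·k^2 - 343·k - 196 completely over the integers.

-(3·c + 9·k + 7)·(4·c + k - 4)·(5·c - 5·k - 7)

Group: 4·c·(-15·c^2 - 30·c·k - 14·c + 45·k^2 + 98·k + 49) + (k - 4)·(-15·c^2 - 30·c·k - 14·c + 45·k^2 + 98·k + 49); both groups contain (-15·c^2 - 30·c·k - 14·c + 45·k^2 + 98·k + 49), so (4·c + k - 4) is a factor with cofactor -15·c^2 - 30·c·k - 14·c + 45·k^2 + 98·k + 49.
The cofactor groups again: -15·c^2 - 30·c·k - 14·c + 45·k^2 + 98·k + 49 = -5·c·(3·c + 9·k + 7) + (5·k + 7)·(3·c + 9·k + 7); both groups contain (3·c + 9·k + 7), giving -(5·c - 5·k - 7)·(3·c + 9·k + 7).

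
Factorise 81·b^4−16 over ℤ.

Difference of squares twice: with A = 3·b and B = 2, A⁴ − B⁴ = (A² − B²)(A² + B²), and A² − B² factors again.

(3·b+2)·(3·b−2)·(9·b^2+4)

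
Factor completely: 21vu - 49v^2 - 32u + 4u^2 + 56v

-(7v - 4u)(7v + u - 8)

Group: -7v(7v - 4u) + (-u + 8)(7v - 4u); both groups contain (7v - 4u).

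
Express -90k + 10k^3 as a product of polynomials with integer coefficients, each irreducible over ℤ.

Every term has a factor of 10k. Then k^2 - 9 = (k)² − (3)².

10k(k + 3)(k - 3)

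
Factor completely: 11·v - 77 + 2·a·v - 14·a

Group as (2·a·v - 14·a) + (11·v - 77) = 2·a·(v - 7) + 11·(v - 7).
Both groups share the factor (v - 7).

(2·a + 11)·(v - 7)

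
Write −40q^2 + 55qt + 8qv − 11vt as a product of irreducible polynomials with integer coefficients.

Group: −8q(5q − v) + 11t(5q − v); both groups contain (5q − v).

−(5q − v)(8q − 11t)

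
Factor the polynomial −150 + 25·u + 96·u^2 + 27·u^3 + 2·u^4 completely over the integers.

(2·u + 15)·(u + 2)·(u + 5)·(u − 1)

Among the possible rational roots, u = −15/2 is a root, so (2·u + 15) divides it; the quotient is u^3 + 6·u^2 + 3·u − 10.
Then u = 1 is a root, so (u − 1) divides it; the quotient is u^2 + 7·u + 10.
The remaining quadratic factors as (u + 2)(u + 5).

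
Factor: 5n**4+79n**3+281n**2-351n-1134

(5n+9)(n+7)(n+9)(n-2)

Testing divisors of the constant over divisors of the leading coefficient, n = -9/5 is a root, giving the factor (5n+9) and quotient n**3+14n**2+31n-126.
Next, n = 2 is a root, so (n-2) divides it; the quotient is n**2+16n+63.
The remaining quadratic factors as (n+7)(n+9).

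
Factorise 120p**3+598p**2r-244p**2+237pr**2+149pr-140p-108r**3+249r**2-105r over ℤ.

(15p-4r+7)(2p+9r-5)(4p+3r)

Group: 15p(8p**2+42pr-20p+27r**2-15r) + (-4r+7)(8p**2+42pr-20p+27r**2-15r); both groups contain (8p**2+42pr-20p+27r**2-15r), so (15p-4r+7) is a factor with cofactor 8p**2+42pr-20p+27r**2-15r.
The cofactor groups again: 8p**2+42pr-20p+27r**2-15r = 2p(4p+3r) + (9r-5)(4p+3r); both groups contain (4p+3r), giving (2p+9r-5)(4p+3r).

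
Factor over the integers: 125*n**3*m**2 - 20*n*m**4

5*m**2*n*(5*n - 2*m)*(5*n + 2*m)

Factor out 5*n*m**2, leaving 25*n**2 - 4*m**2, which is a difference of two squares.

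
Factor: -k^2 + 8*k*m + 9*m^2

-(k + m)*(k - 9*m)

Group: -k*(k - 9*m) - m*(k - 9*m); both groups contain (k - 9*m).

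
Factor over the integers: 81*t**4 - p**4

(3*t)⁴ − (p)⁴ = ((3*t)² − (p)²)((3*t)² + (p)²); the first factor splits again, the second (9*t**2 + p**2) is irreducible.

(3*t - p)*(3*t + p)*(9*t**2 + p**2)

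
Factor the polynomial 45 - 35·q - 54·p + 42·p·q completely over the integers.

Group as (42·p·q - 54·p) + (-35·q + 45) = 6·p·(7·q - 9) - 5·(7·q - 9).
Both groups share the factor (7·q - 9).

(6·p - 5)·(7·q - 9)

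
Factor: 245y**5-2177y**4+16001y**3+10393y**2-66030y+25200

Testing divisors of the constant over divisors of the leading coefficient, y = -15/7 is a root, so (7y+15) divides it; the quotient is 35y**4-386y**3+3113y**2-5186y+1680.
Next, y = 8/5 is a root, giving the factor (5y-8) and quotient 7y**3-66y**2+517y-210.
Continuing, y = 3/7 is a root, so (7y-3) divides it; the quotient is y**2-9y+70.
The quadratic y**2-9y+70 has discriminant -199 < 0 and is irreducible over ℤ.

(5y-8)(7y+15)(7y-3)(y**2-9y+70)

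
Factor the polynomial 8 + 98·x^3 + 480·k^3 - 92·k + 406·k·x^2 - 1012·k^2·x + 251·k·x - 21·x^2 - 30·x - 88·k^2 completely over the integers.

(12·k + 2·x - 1)·(5·k - 7·x + 2)·(8·k - 7·x - 4)

Group: 12·k·(40·k^2 - 91·k·x - 4·k + 49·x^2 + 14·x - 8) + (2·x - 1)·(40·k^2 - 91·k·x - 4·k + 49·x^2 + 14·x - 8); both groups contain (40·k^2 - 91·k·x - 4·k + 49·x^2 + 14·x - 8), so (12·k + 2·x - 1) is a factor with cofactor 40·k^2 - 91·k·x - 4·k + 49·x^2 + 14·x - 8.
The cofactor groups again: 40·k^2 - 91·k·x - 4·k + 49·x^2 + 14·x - 8 = 8·k·(5·k - 7·x + 2) + (-7·x - 4)·(5·k - 7·x + 2); both groups contain (5·k - 7·x + 2), giving (8·k - 7·x - 4)·(5·k - 7·x + 2).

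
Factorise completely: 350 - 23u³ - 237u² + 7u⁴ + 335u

(7u + 5)(u + 5)(u - 2)(u - 7)

By the rational root theorem, u = 7 is a root, giving the factor (u - 7) and quotient 7u³ + 26u² - 55u - 50.
Next, u = -5 is a root, so (u + 5) divides it; the quotient is 7u² - 9u - 10.
The remaining quadratic factors as (7u + 5)(u - 2).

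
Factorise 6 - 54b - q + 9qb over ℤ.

Group as (9qb - q) + (-54b + 6) = q(9b - 1) - 6(9b - 1).
Both groups share the factor (9b - 1).

(9b - 1)(q - 6)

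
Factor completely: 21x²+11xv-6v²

(3x-v)(7x+6v)

Group: 3x(7x+6v) - v(7x+6v); both groups contain (7x+6v).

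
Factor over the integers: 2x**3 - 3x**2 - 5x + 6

By the rational root theorem, x = -3/2 is a root, so (2x + 3) divides it; the quotient is x**2 - 3x + 2.
The remaining quadratic factors as (x - 2)(x - 1).

(2x + 3)(x - 1)(x - 2)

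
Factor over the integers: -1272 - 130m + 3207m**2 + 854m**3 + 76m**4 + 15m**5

Trying the rational-root candidates, m = -4 is a root, so (m + 4) divides it; the quotient is 15m**4 + 16m**3 + 790m**2 + 47m - 318.
Then m = 3/5 is a root, so (5m - 3) divides it; the quotient is 3m**3 + 5m**2 + 161m + 106.
Then m = -2/3 is a root, so (3m + 2) is a factor; dividing leaves m**2 + m + 53.
The quadratic m**2 + m + 53 has discriminant -211 < 0 and is irreducible over ℤ.

(3m + 2)(5m - 3)(m + 4)(m**2 + m + 53)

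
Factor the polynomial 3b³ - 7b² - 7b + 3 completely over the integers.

By the rational root theorem, b = 3 is a root, giving the factor (b - 3) and quotient 3b² + 2b - 1.
The remaining quadratic factors as (3b - 1)(b + 1).

(3b - 1)(b + 1)(b - 3)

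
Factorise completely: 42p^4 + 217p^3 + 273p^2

Pull out the common factor 7p^2, then factor the remaining trinomial.

7p^2(6p + 13)(p + 3)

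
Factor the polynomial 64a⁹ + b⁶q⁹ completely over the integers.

(4a³ + b²q³)(16a⁶ - 4a³b²q³ + b⁴q⁶)

Recognize a sum of cubes with the parts 4a³ and b²q³.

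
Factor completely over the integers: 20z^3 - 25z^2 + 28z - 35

Group as (20z^3 + 28z) + (-25z^2 - 35) = 4z(5z^2 + 7) - 5(5z^2 + 7).
Both groups share the factor (5z^2 + 7).

(4z - 5)(5z^2 + 7)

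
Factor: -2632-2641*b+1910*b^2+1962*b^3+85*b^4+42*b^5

(6*b+7)*(7*b-8)*(b+1)*(b^2+b+47)

Testing divisors of the constant over divisors of the leading coefficient, b = -1 is a root, so (b+1) is a factor; dividing leaves 42*b^4+43*b^3+1919*b^2-9*b-2632.
Then b = 8/7 is a root, so (7*b-8) divides it; the quotient is 6*b^3+13*b^2+289*b+329.
Then b = -7/6 is a root, so (6*b+7) is a factor; dividing leaves b^2+b+47.
The quadratic b^2+b+47 has discriminant -187 < 0 and is irreducible over ℤ.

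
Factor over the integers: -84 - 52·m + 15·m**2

(3·m - 14)·(5·m + 6)

Need a pair with product 15·(-84) = -1260 and sum -52: that's -70 and 18.
Split the middle term: 15·m**2 - 70·m + 18·m - 84 = 5·m·(3·m - 14) + 6·(3·m - 14).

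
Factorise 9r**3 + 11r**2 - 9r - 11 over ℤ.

Group as (9r**3 - 9r) + (11r**2 - 11) = 9r(r**2 - 1) + 11(r**2 - 1).
Both groups share the factor (r**2 - 1).

(9r + 11)(r + 1)(r - 1)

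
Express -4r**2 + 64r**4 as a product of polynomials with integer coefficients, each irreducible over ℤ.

Every term has a factor of 4r**2. Then 16r**2 - 1 = (4r)² − (1)².

4r**2(4r + 1)(4r - 1)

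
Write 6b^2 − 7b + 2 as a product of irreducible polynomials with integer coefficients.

(2b − 1)(3b − 2)

Need a pair with product 6·2 = 12 and sum −7: that's −3 and −4.
Split the middle term: 6b^2 − 3b − 4b + 2 = 3b(2b − 1) − 2(2b − 1).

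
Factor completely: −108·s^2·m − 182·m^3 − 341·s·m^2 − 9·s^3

−(3·s + 13·m)·(3·s + 2·m)·(s + 7·m)

Group: s·(−9·s^2 − 45·s·m − 26·m^2) + 7·m·(−9·s^2 − 45·s·m − 26·m^2); both groups contain (−9·s^2 − 45·s·m − 26·m^2), so (s + 7·m) is a factor with cofactor −9·s^2 − 45·s·m − 26·m^2.
The cofactor groups again: −9·s^2 − 45·s·m − 26·m^2 = −3·s·(3·s + 13·m) − 2·m·(3·s + 13·m); both groups contain (3·s + 13·m), giving −(3·s + 2·m)·(3·s + 13·m).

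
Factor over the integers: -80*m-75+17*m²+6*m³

Trying the rational-root candidates, m = 3 is a root, so (m-3) divides it; the quotient is 6*m²+35*m+25.
The remaining quadratic factors as (m+5)(6*m+5).

(6*m+5)*(m+5)*(m-3)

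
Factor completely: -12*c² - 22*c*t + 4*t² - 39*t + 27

-(2*c + 4*t - 3)*(6*c - t + 9)

Group: -2*c*(6*c - t + 9) + (-4*t + 3)*(6*c - t + 9); both groups contain (6*c - t + 9).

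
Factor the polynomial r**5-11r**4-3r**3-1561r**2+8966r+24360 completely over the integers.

(r+2)(r-15)(r-7)(r**2+9r+116)

Among the possible rational roots, r = 7 is a root, giving the factor (r-7) and quotient r**4-4r**3-31r**2-1778r-3480.
Then r = 15 is a root, so (r-15) divides it; the quotient is r**3+11r**2+134r+232.
Then r = -2 is a root, so (r+2) is a factor; dividing leaves r**2+9r+116.
The quadratic r**2+9r+116 has discriminant -383 < 0 and is irreducible over ℤ.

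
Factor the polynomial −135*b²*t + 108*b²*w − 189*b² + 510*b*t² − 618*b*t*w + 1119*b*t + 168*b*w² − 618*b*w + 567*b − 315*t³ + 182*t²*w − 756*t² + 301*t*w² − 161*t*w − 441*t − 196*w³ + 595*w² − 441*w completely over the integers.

−(3*b − 9*t + 7*w − 9)*(5*t − 4*w + 7)*(9*b − 7*t − 7*w)

Group: 9*b*(−15*b*t + 12*b*w − 21*b + 45*t² − 71*t*w + 108*t + 28*w² − 85*w + 63) + (−7*t − 7*w)*(−15*b*t + 12*b*w − 21*b + 45*t² − 71*t*w + 108*t + 28*w² − 85*w + 63); both groups contain (−15*b*t + 12*b*w − 21*b + 45*t² − 71*t*w + 108*t + 28*w² − 85*w + 63), so (9*b − 7*t − 7*w) is a factor with cofactor −15*b*t + 12*b*w − 21*b + 45*t² − 71*t*w + 108*t + 28*w² − 85*w + 63.
The cofactor groups again: −15*b*t + 12*b*w − 21*b + 45*t² − 71*t*w + 108*t + 28*w² − 85*w + 63 = −3*b*(5*t − 4*w + 7) + (9*t − 7*w + 9)*(5*t − 4*w + 7); both groups contain (5*t − 4*w + 7), giving −(3*b − 9*t + 7*w − 9)*(5*t − 4*w + 7).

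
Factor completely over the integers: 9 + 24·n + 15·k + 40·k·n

(5·k + 3)·(8·n + 3)

Group as (40·k·n + 15·k) + (24·n + 9) = 5·k·(8·n + 3) + 3·(8·n + 3).
Both groups share the factor (8·n + 3).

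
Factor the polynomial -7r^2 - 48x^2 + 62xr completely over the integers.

Group: -6x(8x - r) + 7r(8x - r); both groups contain (8x - r).

-(6x - 7r)(8x - r)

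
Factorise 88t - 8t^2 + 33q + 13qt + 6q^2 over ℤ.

(2q - t + 11)(3q + 8t)

Group: 3q(2q - t + 11) + 8t(2q - t + 11); both groups contain (2q - t + 11).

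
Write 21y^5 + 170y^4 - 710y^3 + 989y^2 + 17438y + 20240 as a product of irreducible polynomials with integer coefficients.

(3y + 8)(7y + 10)(y + 11)(y^2 - 7y + 23)

By the rational root theorem, y = -10/7 is a root, so (7y + 10) divides it; the quotient is 3y^4 + 20y^3 - 130y^2 + 327y + 2024.
Then y = -8/3 is a root, so (3y + 8) is a factor; dividing leaves y^3 + 4y^2 - 54y + 253.
Continuing, y = -11 is a root, giving the factor (y + 11) and quotient y^2 - 7y + 23.
The quadratic y^2 - 7y + 23 has discriminant -43 < 0 and is irreducible over ℤ.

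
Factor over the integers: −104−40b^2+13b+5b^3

Group as (5b^3+13b) + (−40b^2−104) = b(5b^2+13) − 8(5b^2+13).
Both groups share the factor (5b^2+13).

(b−8)(5b^2+13)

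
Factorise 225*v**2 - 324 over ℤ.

9*(5*v + 6)*(5*v - 6)

Factor out 9, leaving 25*v**2 - 36, which is a difference of two squares.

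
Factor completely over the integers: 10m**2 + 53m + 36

Need a pair with product 10·36 = 360 and sum 53: that's 45 and 8.
Split the middle term: 10m**2 + 45m + 8m + 36 = 5m(2m + 9) + 4(2m + 9).

(2m + 9)(5m + 4)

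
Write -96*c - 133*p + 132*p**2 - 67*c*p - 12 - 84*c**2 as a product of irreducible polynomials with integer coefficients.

-(12*c - 11*p + 12)*(7*c + 12*p + 1)

Group: -7*c*(12*c - 11*p + 12) + (-12*p - 1)*(12*c - 11*p + 12); both groups contain (12*c - 11*p + 12).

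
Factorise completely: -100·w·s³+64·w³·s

Pull out the common factor 4·w·s; 16·w²-25·s² is a difference of squares.

4·s·w·(4·w-5·s)·(4·w+5·s)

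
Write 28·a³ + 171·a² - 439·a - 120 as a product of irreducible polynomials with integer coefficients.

(4·a + 1)·(7·a - 15)·(a + 8)

Testing divisors of the constant over divisors of the leading coefficient, a = -8 is a root, so (a + 8) is a factor; dividing leaves 28·a² - 53·a - 15.
The remaining quadratic factors as (4·a + 1)(7·a - 15).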